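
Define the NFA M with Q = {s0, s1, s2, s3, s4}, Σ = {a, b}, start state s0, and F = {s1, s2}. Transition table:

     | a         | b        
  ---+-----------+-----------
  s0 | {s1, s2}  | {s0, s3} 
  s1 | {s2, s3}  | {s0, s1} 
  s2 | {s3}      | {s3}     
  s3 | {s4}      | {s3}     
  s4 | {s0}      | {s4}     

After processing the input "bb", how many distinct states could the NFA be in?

Start in {s0}.
Read 'b': {s0} → {s0, s3}.
Read 'b': {s0, s3} → {s0, s3}.
That set has 2 states.

2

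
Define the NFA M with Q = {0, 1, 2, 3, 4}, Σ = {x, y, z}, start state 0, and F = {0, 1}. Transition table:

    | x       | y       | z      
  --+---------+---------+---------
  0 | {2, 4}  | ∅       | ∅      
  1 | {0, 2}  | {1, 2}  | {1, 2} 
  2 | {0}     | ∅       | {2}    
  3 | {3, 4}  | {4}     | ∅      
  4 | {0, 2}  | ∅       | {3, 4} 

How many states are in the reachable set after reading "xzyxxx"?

3

Start in {0}.
Read 'x': {0} → {2, 4}.
Read 'z': {2, 4} → {2, 3, 4}.
Read 'y': {2, 3, 4} → {4}.
Read 'x': {4} → {0, 2}.
Read 'x': {0, 2} → {0, 2, 4}.
Read 'x': {0, 2, 4} → {0, 2, 4}.
That set has 3 states.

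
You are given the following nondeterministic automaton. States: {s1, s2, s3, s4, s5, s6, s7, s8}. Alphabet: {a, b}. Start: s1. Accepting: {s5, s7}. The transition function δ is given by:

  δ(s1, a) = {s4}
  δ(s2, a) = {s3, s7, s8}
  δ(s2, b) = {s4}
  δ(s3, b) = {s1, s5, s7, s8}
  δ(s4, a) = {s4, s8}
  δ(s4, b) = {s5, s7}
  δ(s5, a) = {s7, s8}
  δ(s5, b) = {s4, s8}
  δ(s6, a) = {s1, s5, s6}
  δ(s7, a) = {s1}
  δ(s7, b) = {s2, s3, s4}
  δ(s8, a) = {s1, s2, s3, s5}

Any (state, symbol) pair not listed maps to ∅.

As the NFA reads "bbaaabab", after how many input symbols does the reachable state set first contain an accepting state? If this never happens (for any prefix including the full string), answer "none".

none

Start in {s1}.
Read 'b': {s1} → ∅.
The set is empty and remains empty for the remaining 7 symbols.
No reachable set along the way intersects F.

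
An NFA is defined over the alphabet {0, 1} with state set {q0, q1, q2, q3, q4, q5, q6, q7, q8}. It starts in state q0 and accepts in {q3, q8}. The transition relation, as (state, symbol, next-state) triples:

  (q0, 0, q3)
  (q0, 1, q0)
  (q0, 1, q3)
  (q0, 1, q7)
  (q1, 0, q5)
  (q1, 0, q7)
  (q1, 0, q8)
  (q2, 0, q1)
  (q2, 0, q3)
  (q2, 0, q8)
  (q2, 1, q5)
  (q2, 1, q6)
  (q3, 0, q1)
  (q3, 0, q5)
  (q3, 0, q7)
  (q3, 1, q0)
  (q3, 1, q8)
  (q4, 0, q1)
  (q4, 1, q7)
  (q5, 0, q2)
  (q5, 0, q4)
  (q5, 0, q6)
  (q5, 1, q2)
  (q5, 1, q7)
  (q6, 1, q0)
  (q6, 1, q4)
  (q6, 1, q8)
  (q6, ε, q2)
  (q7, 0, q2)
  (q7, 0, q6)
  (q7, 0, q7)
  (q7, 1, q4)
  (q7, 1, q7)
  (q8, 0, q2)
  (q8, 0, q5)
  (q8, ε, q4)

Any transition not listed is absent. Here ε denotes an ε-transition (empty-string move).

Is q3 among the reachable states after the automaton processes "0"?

Start in {q0}.
Read '0': {q0} → {q3}.
State q3 is in {q3}.

Yes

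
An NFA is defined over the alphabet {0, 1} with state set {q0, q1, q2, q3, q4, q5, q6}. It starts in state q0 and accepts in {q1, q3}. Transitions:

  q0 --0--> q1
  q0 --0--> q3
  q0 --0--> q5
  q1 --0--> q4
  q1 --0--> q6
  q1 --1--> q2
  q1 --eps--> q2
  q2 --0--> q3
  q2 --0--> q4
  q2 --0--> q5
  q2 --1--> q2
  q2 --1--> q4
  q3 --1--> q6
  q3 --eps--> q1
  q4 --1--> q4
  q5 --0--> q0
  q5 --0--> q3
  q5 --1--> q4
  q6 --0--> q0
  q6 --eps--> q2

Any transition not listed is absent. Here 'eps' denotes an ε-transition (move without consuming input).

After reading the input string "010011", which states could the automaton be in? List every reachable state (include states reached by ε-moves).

{q2, q4}

Start in {q0}.
Read '0': {q0} → {q1, q2, q3, q5}.
Read '1': {q1, q2, q3, q5} → {q2, q4, q6}.
Read '0': {q2, q4, q6} → {q0, q1, q2, q3, q4, q5}.
Read '0': {q0, q1, q2, q3, q4, q5} → {q0, q1, q2, q3, q4, q5, q6}.
Read '1': {q0, q1, q2, q3, q4, q5, q6} → {q2, q4, q6}.
Read '1': {q2, q4, q6} → {q2, q4}.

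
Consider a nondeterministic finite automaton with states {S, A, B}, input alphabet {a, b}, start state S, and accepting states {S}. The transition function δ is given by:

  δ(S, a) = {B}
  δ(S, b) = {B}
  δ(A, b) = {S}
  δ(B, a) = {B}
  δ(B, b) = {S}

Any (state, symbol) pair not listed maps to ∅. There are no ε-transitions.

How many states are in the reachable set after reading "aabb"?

1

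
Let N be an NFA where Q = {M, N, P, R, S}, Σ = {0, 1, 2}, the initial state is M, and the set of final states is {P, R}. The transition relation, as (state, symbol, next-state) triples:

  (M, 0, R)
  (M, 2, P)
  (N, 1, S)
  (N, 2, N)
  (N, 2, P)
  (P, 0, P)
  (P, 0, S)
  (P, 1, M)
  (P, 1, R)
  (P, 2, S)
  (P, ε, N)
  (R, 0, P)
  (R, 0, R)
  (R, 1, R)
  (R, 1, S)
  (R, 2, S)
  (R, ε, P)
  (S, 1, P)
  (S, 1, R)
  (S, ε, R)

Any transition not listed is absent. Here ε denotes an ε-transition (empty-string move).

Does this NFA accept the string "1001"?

No

Start in {M}.
Read '1': {M} → ∅.
The set is empty and remains empty for the remaining 3 symbols.
The final set ∅ contains no accepting state.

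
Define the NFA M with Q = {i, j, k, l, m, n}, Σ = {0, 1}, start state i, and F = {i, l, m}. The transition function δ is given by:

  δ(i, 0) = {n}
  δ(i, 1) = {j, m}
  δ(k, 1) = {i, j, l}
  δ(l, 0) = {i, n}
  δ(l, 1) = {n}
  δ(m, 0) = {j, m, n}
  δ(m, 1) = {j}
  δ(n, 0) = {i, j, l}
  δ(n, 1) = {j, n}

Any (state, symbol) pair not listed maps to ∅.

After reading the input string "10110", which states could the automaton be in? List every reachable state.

{i, j, l}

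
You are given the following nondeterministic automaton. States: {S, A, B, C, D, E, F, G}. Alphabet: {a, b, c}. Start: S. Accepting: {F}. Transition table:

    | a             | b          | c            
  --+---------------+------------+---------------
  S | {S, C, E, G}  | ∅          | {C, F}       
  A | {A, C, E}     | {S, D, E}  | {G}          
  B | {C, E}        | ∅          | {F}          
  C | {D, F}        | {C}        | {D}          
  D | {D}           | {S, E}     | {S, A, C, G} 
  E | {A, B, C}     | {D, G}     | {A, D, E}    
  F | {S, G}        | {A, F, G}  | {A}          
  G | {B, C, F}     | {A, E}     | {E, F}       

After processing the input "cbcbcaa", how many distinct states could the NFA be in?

8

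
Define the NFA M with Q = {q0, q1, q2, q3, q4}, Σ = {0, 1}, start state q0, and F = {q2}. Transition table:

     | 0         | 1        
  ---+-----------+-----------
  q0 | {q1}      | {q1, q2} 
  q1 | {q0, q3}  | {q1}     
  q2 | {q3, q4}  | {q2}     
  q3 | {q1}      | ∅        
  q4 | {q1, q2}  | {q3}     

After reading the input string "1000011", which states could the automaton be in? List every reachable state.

{q1, q2}

Start in {q0}.
Read '1': q0→{q1, q2}; now {q1, q2}.
Read '0': q1→{q0, q3}, q2→{q3, q4}; now {q0, q3, q4}.
Read '0': q0→{q1}, q3→{q1}, q4→{q1, q2}; now {q1, q2}.
Read '0': q1→{q0, q3}, q2→{q3, q4}; now {q0, q3, q4}.
Read '0': q0→{q1}, q3→{q1}, q4→{q1, q2}; now {q1, q2}.
Read '1': q1→{q1}, q2→{q2}; now {q1, q2}.
Read '1': q1→{q1}, q2→{q2}; now {q1, q2}.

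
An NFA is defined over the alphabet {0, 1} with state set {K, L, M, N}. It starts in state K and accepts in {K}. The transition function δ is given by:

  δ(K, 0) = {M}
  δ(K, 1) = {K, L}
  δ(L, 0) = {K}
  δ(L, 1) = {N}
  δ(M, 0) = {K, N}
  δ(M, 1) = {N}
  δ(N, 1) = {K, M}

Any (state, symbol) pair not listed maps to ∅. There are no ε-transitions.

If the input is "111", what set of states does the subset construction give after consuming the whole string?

Start in {K}.
Read '1': {K} → {K, L}.
Read '1': {K, L} → {K, L, N}.
Read '1': {K, L, N} → {K, L, M, N}.

{K, L, M, N}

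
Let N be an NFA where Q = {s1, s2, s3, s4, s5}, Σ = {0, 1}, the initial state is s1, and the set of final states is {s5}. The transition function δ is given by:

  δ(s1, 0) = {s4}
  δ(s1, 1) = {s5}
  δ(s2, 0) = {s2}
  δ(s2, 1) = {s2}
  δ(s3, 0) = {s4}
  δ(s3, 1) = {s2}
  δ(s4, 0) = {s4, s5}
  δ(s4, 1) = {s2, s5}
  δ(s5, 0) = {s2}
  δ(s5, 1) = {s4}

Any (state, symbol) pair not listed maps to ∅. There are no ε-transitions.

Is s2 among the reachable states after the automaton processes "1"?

Start in {s1}.
Read '1': {s1} → {s5}.
State s2 is not in {s5}.

No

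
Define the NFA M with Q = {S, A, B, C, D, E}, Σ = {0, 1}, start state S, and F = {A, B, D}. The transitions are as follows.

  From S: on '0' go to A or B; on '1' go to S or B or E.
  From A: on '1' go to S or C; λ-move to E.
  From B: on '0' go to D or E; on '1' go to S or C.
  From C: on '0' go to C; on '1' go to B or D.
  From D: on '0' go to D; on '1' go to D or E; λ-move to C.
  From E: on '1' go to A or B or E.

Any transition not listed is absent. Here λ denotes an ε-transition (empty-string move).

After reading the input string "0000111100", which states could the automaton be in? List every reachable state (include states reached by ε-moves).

{C, D, E}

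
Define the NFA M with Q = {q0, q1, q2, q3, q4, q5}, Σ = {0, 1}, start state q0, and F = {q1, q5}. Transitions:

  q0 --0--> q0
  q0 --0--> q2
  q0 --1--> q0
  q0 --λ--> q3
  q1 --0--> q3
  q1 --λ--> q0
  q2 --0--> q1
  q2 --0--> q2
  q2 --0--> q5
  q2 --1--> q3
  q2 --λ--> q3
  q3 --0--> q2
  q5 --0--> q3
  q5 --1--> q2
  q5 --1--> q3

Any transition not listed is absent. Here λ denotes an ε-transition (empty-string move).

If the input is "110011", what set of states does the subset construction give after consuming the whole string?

Start: ε-closure({q0}) = {q0, q3}.
Read '1': q0→{q0}, q3→∅; union {q0}; ε-closure = {q0, q3}.
Read '1': q0→{q0}, q3→∅; union {q0}; ε-closure = {q0, q3}.
Read '0': q0→{q0, q2}, q3→{q2}; union {q0, q2}; ε-closure = {q0, q2, q3}.
Read '0': q0→{q0, q2}, q2→{q1, q2, q5}, q3→{q2}; union {q0, q1, q2, q5}; ε-closure = {q0, q1, q2, q3, q5}.
Read '1': q0→{q0}, q1→∅, q2→{q3}, q3→∅, q5→{q2, q3}; now {q0, q2, q3}.
Read '1': q0→{q0}, q2→{q3}, q3→∅; now {q0, q3}.

{q0, q3}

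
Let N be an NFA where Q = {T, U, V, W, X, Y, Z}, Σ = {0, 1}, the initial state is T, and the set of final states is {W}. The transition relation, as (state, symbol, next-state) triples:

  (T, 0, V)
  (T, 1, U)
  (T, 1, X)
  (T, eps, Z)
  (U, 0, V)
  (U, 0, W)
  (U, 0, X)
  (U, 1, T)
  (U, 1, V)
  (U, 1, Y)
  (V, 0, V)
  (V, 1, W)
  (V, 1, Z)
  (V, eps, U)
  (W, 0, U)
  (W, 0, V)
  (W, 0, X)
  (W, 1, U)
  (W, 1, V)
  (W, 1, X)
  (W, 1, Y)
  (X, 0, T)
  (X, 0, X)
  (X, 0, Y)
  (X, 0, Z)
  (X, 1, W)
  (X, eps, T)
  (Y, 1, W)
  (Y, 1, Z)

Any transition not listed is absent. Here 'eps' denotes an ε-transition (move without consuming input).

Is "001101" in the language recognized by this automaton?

Start: ε-closure({T}) = {T, Z}.
Read '0': T→{V}, Z→∅; union {V}; ε-closure = {U, V}.
Read '0': U→{V, W, X}, V→{V}; union {V, W, X}; ε-closure = {T, U, V, W, X, Z}.
Read '1': T→{U, X}, U→{T, V, Y}, V→{W, Z}, W→{U, V, X, Y}, X→{W}, Z→∅; now {T, U, V, W, X, Y, Z}.
Read '1': T→{U, X}, U→{T, V, Y}, V→{W, Z}, W→{U, V, X, Y}, X→{W}, Y→{W, Z}, Z→∅; now {T, U, V, W, X, Y, Z}.
Read '0': T→{V}, U→{V, W, X}, V→{V}, W→{U, V, X}, X→{T, X, Y, Z}, Y→∅, Z→∅; now {T, U, V, W, X, Y, Z}.
Read '1': T→{U, X}, U→{T, V, Y}, V→{W, Z}, W→{U, V, X, Y}, X→{W}, Y→{W, Z}, Z→∅; now {T, U, V, W, X, Y, Z}.
The final set {T, U, V, W, X, Y, Z} contains the accepting state W.

Yes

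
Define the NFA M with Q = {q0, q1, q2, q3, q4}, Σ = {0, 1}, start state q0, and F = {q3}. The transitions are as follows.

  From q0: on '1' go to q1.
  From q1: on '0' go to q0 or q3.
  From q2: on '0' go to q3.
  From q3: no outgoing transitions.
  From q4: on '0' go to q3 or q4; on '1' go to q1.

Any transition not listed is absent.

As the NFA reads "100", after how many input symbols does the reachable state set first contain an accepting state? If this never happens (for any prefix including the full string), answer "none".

2

Start in {q0}.
Read '1': q0→{q1}; now {q1}.
Read '0': q1→{q0, q3}; now {q0, q3}.
None of the earlier sets intersect F, but {q0, q3} does.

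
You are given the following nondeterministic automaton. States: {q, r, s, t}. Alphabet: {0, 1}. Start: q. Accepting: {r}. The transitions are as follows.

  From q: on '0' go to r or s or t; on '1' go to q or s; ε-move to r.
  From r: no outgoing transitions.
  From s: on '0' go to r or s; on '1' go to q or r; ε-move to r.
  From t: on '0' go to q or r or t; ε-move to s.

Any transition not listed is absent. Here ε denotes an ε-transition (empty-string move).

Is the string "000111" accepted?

Start: ε-closure({q}) = {q, r}.
Read '0': q→{r, s, t}, r→∅; now {r, s, t}.
Read '0': r→∅, s→{r, s}, t→{q, r, t}; now {q, r, s, t}.
Read '0': q→{r, s, t}, r→∅, s→{r, s}, t→{q, r, t}; now {q, r, s, t}.
Read '1': q→{q, s}, r→∅, s→{q, r}, t→∅; now {q, r, s}.
Read '1': q→{q, s}, r→∅, s→{q, r}; now {q, r, s}.
Read '1': q→{q, s}, r→∅, s→{q, r}; now {q, r, s}.
The final set {q, r, s} contains the accepting state r.

Yes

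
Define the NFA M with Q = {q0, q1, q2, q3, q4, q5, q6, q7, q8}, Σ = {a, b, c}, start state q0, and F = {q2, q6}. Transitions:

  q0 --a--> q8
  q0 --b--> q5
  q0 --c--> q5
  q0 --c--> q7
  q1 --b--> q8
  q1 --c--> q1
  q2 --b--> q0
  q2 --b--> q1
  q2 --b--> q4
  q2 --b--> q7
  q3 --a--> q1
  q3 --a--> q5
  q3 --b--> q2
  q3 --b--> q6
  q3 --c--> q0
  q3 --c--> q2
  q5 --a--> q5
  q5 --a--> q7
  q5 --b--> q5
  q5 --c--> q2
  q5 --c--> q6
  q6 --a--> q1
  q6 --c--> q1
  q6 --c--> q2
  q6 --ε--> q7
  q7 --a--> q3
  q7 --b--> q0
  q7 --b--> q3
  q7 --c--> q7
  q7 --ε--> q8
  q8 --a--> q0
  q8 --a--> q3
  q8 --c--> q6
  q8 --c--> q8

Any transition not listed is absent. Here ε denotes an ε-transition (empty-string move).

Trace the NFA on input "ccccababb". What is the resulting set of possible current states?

Start in {q0}.
Read 'c': q0→{q5, q7}; union {q5, q7}; ε-closure = {q5, q7, q8}.
Read 'c': q5→{q2, q6}, q7→{q7}, q8→{q6, q8}; now {q2, q6, q7, q8}.
Read 'c': q2→∅, q6→{q1, q2}, q7→{q7}, q8→{q6, q8}; now {q1, q2, q6, q7, q8}.
Read 'c': q1→{q1}, q2→∅, q6→{q1, q2}, q7→{q7}, q8→{q6, q8}; now {q1, q2, q6, q7, q8}.
Read 'a': q1→∅, q2→∅, q6→{q1}, q7→{q3}, q8→{q0, q3}; now {q0, q1, q3}.
Read 'b': q0→{q5}, q1→{q8}, q3→{q2, q6}; union {q2, q5, q6, q8}; ε-closure = {q2, q5, q6, q7, q8}.
Read 'a': q2→∅, q5→{q5, q7}, q6→{q1}, q7→{q3}, q8→{q0, q3}; union {q0, q1, q3, q5, q7}; ε-closure = {q0, q1, q3, q5, q7, q8}.
Read 'b': q0→{q5}, q1→{q8}, q3→{q2, q6}, q5→{q5}, q7→{q0, q3}, q8→∅; union {q0, q2, q3, q5, q6, q8}; ε-closure = {q0, q2, q3, q5, q6, q7, q8}.
Read 'b': q0→{q5}, q2→{q0, q1, q4, q7}, q3→{q2, q6}, q5→{q5}, q6→∅, q7→{q0, q3}, q8→∅; union {q0, q1, q2, q3, q4, q5, q6, q7}; ε-closure = {q0, q1, q2, q3, q4, q5, q6, q7, q8}.

{q0, q1, q2, q3, q4, q5, q6, q7, q8}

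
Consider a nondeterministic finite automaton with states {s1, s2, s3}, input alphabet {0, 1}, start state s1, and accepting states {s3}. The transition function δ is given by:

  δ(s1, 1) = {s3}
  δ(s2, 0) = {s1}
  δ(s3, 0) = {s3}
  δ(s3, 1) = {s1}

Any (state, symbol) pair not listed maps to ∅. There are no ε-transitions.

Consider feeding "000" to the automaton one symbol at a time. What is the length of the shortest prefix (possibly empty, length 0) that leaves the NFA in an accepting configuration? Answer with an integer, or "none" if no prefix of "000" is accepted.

Start in {s1}.
Read '0': s1→∅; now ∅.
The set is empty and remains empty for the remaining 2 symbols.
No reachable set along the way intersects F.

none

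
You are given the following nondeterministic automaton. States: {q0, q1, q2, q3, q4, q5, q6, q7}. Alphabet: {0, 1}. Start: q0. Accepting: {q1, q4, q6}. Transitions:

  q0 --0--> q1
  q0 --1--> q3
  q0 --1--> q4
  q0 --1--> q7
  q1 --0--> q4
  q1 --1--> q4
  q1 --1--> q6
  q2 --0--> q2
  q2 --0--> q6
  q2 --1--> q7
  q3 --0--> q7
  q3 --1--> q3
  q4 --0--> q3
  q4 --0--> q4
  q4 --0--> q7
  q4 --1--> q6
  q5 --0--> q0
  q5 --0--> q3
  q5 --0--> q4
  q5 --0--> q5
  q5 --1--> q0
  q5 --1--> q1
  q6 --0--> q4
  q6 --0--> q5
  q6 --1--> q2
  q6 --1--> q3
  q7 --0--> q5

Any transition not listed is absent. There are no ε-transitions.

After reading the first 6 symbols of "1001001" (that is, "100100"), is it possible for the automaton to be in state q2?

Start in {q0}.
Read '1': {q0} → {q3, q4, q7}.
Read '0': {q3, q4, q7} → {q3, q4, q5, q7}.
Read '0': {q3, q4, q5, q7} → {q0, q3, q4, q5, q7}.
Read '1': {q0, q3, q4, q5, q7} → {q0, q1, q3, q4, q6, q7}.
Read '0': {q0, q1, q3, q4, q6, q7} → {q1, q3, q4, q5, q7}.
Read '0': {q1, q3, q4, q5, q7} → {q0, q3, q4, q5, q7}.
State q2 is not in {q0, q3, q4, q5, q7}.

No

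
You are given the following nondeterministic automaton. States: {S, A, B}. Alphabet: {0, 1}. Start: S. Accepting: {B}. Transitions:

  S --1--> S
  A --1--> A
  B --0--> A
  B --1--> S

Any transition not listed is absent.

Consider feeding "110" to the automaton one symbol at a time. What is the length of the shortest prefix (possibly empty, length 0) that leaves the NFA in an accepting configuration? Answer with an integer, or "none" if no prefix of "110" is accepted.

Start in {S}.
Read '1': S→{S}; now {S}.
Read '1': S→{S}; now {S}.
Read '0': S→∅; now ∅.
No reachable set along the way intersects F.

none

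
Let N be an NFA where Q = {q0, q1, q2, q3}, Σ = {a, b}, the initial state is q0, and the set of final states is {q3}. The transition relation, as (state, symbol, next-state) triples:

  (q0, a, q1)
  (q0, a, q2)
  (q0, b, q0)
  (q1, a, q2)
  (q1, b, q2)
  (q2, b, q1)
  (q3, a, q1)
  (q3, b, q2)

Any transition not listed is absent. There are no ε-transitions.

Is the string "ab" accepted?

No

Start in {q0}.
Read 'a': {q0} → {q1, q2}.
Read 'b': {q1, q2} → {q1, q2}.
The final set {q1, q2} contains no accepting state.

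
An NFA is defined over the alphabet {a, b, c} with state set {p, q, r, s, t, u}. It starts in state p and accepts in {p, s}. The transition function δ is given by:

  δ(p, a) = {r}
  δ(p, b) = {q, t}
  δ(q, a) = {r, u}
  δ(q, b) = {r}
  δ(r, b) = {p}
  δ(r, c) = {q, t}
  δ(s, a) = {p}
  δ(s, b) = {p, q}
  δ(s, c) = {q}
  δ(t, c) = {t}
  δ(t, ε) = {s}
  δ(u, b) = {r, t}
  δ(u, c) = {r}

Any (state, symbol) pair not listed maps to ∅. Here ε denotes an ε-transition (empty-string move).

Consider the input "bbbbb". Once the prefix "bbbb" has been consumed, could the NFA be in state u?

Start in {p}.
Read 'b': {p} → {q, s, t}.
Read 'b': {q, s, t} → {p, q, r}.
Read 'b': {p, q, r} → {p, q, r, s, t}.
Read 'b': {p, q, r, s, t} → {p, q, r, s, t}.
State u is not in {p, q, r, s, t}.

No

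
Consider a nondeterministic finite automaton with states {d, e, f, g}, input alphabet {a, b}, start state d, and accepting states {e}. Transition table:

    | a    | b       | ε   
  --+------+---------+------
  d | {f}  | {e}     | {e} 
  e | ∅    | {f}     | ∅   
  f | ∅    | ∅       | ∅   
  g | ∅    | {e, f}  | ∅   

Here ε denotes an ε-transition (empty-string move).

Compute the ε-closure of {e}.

Begin with {e}.
No ε-moves leave this set, so the closure equals the set itself.

{e}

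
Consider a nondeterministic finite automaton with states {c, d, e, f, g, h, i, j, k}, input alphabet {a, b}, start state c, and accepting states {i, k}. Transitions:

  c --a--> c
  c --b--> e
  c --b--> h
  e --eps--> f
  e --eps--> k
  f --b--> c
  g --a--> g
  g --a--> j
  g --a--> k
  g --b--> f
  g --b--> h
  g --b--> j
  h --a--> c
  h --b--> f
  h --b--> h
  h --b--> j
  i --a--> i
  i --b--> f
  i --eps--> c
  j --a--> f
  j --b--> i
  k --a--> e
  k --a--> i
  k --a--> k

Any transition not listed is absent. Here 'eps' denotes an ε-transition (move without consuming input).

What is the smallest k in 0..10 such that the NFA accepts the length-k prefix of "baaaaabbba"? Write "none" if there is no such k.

Start in {c}.
Read 'b': {c} → {e, f, h, k}.
None of the earlier sets intersect F, but {e, f, h, k} does.

1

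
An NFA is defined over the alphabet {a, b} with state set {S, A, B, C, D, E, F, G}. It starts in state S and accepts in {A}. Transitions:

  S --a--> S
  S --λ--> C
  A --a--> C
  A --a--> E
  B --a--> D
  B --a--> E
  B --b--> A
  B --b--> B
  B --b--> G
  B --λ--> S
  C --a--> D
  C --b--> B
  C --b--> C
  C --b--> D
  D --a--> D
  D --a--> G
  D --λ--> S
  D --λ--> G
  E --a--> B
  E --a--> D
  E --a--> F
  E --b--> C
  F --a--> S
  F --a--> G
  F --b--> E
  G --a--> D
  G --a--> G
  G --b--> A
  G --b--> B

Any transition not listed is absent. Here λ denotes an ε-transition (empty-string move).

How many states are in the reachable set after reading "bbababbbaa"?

6

Start: ε-closure({S}) = {S, C}.
Read 'b': {S, C} → {S, B, C, D, G}.
Read 'b': {S, B, C, D, G} → {S, A, B, C, D, G}.
Read 'a': {S, A, B, C, D, G} → {S, C, D, E, G}.
Read 'b': {S, C, D, E, G} → {S, A, B, C, D, G}.
Read 'a': {S, A, B, C, D, G} → {S, C, D, E, G}.
Read 'b': {S, C, D, E, G} → {S, A, B, C, D, G}.
Read 'b': {S, A, B, C, D, G} → {S, A, B, C, D, G}.
Read 'b': {S, A, B, C, D, G} → {S, A, B, C, D, G}.
Read 'a': {S, A, B, C, D, G} → {S, C, D, E, G}.
Read 'a': {S, C, D, E, G} → {S, B, C, D, F, G}.
That set has 6 states.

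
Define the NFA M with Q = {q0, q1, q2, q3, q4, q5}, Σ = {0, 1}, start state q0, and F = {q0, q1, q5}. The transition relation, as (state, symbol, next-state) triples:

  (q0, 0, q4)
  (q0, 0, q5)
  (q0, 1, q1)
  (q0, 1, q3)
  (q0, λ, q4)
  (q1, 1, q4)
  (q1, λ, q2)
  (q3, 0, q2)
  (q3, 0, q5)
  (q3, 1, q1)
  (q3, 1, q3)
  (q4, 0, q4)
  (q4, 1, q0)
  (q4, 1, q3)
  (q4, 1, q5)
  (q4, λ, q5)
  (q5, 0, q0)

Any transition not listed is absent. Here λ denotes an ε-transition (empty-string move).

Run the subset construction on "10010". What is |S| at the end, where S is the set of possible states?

4

Start: ε-closure({q0}) = {q0, q4, q5}.
Read '1': {q0, q4, q5} → {q0, q1, q2, q3, q4, q5}.
Read '0': {q0, q1, q2, q3, q4, q5} → {q0, q2, q4, q5}.
Read '0': {q0, q2, q4, q5} → {q0, q4, q5}.
Read '1': {q0, q4, q5} → {q0, q1, q2, q3, q4, q5}.
Read '0': {q0, q1, q2, q3, q4, q5} → {q0, q2, q4, q5}.
That set has 4 states.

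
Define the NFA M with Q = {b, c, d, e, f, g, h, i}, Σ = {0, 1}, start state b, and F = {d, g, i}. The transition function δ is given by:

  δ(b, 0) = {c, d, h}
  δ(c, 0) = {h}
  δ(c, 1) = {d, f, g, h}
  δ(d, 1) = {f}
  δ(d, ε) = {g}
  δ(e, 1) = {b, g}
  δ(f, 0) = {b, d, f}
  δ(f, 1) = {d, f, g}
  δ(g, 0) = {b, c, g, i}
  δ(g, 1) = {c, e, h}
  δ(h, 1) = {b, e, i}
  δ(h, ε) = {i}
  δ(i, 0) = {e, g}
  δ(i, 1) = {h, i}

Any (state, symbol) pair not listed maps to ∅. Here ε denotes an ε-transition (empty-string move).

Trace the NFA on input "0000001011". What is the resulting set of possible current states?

{b, c, d, e, f, g, h, i}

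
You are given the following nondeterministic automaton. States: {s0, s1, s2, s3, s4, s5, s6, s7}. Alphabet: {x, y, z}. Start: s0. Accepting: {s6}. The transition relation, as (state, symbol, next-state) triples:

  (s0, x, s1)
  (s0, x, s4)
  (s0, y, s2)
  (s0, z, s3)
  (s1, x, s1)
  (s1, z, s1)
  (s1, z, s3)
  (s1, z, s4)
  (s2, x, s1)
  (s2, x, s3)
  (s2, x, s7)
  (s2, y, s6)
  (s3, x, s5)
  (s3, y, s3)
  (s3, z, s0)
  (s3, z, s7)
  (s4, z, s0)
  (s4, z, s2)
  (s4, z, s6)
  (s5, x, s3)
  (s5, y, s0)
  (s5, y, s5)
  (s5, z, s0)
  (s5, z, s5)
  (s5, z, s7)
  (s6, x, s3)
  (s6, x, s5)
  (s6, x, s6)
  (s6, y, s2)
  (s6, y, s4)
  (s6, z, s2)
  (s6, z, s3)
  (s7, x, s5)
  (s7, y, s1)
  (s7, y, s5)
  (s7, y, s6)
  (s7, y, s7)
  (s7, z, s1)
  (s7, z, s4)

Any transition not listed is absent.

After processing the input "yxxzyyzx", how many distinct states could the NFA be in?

Start in {s0}.
Read 'y': {s0} → {s2}.
Read 'x': {s2} → {s1, s3, s7}.
Read 'x': {s1, s3, s7} → {s1, s5}.
Read 'z': {s1, s5} → {s0, s1, s3, s4, s5, s7}.
Read 'y': {s0, s1, s3, s4, s5, s7} → {s0, s1, s2, s3, s5, s6, s7}.
Read 'y': {s0, s1, s2, s3, s5, s6, s7} → {s0, s1, s2, s3, s4, s5, s6, s7}.
Read 'z': {s0, s1, s2, s3, s4, s5, s6, s7} → {s0, s1, s2, s3, s4, s5, s6, s7}.
Read 'x': {s0, s1, s2, s3, s4, s5, s6, s7} → {s1, s3, s4, s5, s6, s7}.
That set has 6 states.

6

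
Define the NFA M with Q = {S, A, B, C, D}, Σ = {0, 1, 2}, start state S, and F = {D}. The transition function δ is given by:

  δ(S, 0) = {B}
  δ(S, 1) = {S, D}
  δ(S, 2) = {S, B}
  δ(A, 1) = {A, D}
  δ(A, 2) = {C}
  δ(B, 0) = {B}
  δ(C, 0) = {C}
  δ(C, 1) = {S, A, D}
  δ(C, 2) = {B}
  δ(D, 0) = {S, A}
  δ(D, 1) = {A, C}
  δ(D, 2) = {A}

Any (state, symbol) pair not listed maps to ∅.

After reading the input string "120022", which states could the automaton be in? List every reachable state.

Start in {S}.
Read '1': S→{S, D}; now {S, D}.
Read '2': S→{S, B}, D→{A}; now {S, A, B}.
Read '0': S→{B}, A→∅, B→{B}; now {B}.
Read '0': B→{B}; now {B}.
Read '2': B→∅; now ∅.
The set is empty and remains empty for the remaining 1 symbol.

∅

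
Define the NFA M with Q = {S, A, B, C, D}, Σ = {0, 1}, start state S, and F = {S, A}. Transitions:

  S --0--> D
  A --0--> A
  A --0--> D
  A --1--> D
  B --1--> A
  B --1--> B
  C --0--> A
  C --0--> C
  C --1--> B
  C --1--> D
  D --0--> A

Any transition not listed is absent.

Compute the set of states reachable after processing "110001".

∅

Start in {S}.
Read '1': S→∅; now ∅.
The set is empty and remains empty for the remaining 5 symbols.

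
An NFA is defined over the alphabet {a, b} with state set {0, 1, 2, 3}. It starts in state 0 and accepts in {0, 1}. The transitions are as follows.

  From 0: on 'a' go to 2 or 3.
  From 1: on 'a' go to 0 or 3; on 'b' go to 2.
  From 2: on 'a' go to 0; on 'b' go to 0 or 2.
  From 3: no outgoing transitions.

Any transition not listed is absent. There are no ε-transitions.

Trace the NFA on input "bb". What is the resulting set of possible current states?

∅

Start in {0}.
Read 'b': 0→∅; now ∅.
The set is empty and remains empty for the remaining 1 symbol.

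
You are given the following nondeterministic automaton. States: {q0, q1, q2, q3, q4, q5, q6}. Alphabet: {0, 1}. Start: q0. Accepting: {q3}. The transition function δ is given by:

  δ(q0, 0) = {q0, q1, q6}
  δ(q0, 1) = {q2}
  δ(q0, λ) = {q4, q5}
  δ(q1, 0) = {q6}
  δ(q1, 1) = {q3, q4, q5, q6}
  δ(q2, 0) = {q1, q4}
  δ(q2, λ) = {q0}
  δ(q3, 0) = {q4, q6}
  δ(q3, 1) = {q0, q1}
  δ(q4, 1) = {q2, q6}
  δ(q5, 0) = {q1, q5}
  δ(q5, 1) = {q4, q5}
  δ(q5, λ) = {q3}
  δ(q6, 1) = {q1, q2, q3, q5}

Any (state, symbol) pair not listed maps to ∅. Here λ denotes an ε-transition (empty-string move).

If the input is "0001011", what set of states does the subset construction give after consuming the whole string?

{q0, q1, q2, q3, q4, q5, q6}

Start: ε-closure({q0}) = {q0, q3, q4, q5}.
Read '0': q0→{q0, q1, q6}, q3→{q4, q6}, q4→∅, q5→{q1, q5}; union {q0, q1, q4, q5, q6}; ε-closure = {q0, q1, q3, q4, q5, q6}.
Read '0': q0→{q0, q1, q6}, q1→{q6}, q3→{q4, q6}, q4→∅, q5→{q1, q5}, q6→∅; union {q0, q1, q4, q5, q6}; ε-closure = {q0, q1, q3, q4, q5, q6}.
Read '0': q0→{q0, q1, q6}, q1→{q6}, q3→{q4, q6}, q4→∅, q5→{q1, q5}, q6→∅; union {q0, q1, q4, q5, q6}; ε-closure = {q0, q1, q3, q4, q5, q6}.
Read '1': q0→{q2}, q1→{q3, q4, q5, q6}, q3→{q0, q1}, q4→{q2, q6}, q5→{q4, q5}, q6→{q1, q2, q3, q5}; now {q0, q1, q2, q3, q4, q5, q6}.
Read '0': q0→{q0, q1, q6}, q1→{q6}, q2→{q1, q4}, q3→{q4, q6}, q4→∅, q5→{q1, q5}, q6→∅; union {q0, q1, q4, q5, q6}; ε-closure = {q0, q1, q3, q4, q5, q6}.
Read '1': q0→{q2}, q1→{q3, q4, q5, q6}, q3→{q0, q1}, q4→{q2, q6}, q5→{q4, q5}, q6→{q1, q2, q3, q5}; now {q0, q1, q2, q3, q4, q5, q6}.
Read '1': q0→{q2}, q1→{q3, q4, q5, q6}, q2→∅, q3→{q0, q1}, q4→{q2, q6}, q5→{q4, q5}, q6→{q1, q2, q3, q5}; now {q0, q1, q2, q3, q4, q5, q6}.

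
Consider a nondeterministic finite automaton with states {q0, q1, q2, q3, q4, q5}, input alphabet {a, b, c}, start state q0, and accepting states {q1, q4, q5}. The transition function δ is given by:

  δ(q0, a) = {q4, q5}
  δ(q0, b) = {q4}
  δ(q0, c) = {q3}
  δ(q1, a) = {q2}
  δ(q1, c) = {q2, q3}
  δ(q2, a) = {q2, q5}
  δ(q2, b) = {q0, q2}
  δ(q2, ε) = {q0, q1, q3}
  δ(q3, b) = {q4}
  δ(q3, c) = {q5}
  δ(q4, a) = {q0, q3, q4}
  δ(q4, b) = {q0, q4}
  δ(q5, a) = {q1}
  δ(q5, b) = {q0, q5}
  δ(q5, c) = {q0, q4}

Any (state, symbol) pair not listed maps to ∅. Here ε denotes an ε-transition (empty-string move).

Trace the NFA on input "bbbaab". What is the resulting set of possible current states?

{q0, q4, q5}

Start in {q0}.
Read 'b': {q0} → {q4}.
Read 'b': {q4} → {q0, q4}.
Read 'b': {q0, q4} → {q0, q4}.
Read 'a': {q0, q4} → {q0, q3, q4, q5}.
Read 'a': {q0, q3, q4, q5} → {q0, q1, q3, q4, q5}.
Read 'b': {q0, q1, q3, q4, q5} → {q0, q4, q5}.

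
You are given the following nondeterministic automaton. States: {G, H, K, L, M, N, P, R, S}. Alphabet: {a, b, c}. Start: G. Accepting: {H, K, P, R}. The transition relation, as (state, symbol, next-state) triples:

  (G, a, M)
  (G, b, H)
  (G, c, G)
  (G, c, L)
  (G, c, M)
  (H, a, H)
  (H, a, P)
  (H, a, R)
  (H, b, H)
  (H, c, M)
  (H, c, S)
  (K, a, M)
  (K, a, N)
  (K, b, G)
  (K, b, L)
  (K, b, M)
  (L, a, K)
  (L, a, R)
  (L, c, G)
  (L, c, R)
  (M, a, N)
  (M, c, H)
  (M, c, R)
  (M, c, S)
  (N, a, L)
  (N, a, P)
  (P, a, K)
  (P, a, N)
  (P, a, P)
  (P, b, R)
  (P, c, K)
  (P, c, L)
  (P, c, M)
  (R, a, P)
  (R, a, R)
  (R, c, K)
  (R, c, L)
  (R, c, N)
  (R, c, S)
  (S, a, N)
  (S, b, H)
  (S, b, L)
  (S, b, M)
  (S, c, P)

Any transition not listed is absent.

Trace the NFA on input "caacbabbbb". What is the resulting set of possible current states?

{H}

Start in {G}.
Read 'c': G→{G, L, M}; now {G, L, M}.
Read 'a': G→{M}, L→{K, R}, M→{N}; now {K, M, N, R}.
Read 'a': K→{M, N}, M→{N}, N→{L, P}, R→{P, R}; now {L, M, N, P, R}.
Read 'c': L→{G, R}, M→{H, R, S}, N→∅, P→{K, L, M}, R→{K, L, N, S}; now {G, H, K, L, M, N, R, S}.
Read 'b': G→{H}, H→{H}, K→{G, L, M}, L→∅, M→∅, N→∅, R→∅, S→{H, L, M}; now {G, H, L, M}.
Read 'a': G→{M}, H→{H, P, R}, L→{K, R}, M→{N}; now {H, K, M, N, P, R}.
Read 'b': H→{H}, K→{G, L, M}, M→∅, N→∅, P→{R}, R→∅; now {G, H, L, M, R}.
Read 'b': G→{H}, H→{H}, L→∅, M→∅, R→∅; now {H}.
Read 'b': H→{H}; now {H}.
Read 'b': H→{H}; now {H}.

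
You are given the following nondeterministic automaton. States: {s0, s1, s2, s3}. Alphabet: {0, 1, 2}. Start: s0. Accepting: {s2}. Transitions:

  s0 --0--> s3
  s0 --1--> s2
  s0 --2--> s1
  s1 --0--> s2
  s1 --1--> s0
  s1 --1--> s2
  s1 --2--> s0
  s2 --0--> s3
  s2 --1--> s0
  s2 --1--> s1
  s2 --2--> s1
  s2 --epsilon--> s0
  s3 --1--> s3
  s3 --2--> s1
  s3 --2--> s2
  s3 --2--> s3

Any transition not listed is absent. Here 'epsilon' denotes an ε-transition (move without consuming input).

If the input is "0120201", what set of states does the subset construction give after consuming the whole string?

{s0, s1, s2, s3}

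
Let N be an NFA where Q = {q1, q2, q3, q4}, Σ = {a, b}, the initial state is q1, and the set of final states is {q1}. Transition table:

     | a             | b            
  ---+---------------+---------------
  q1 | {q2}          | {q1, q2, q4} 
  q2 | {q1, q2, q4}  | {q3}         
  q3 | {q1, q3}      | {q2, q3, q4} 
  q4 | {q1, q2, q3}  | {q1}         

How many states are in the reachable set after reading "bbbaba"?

Start in {q1}.
Read 'b': q1→{q1, q2, q4}; now {q1, q2, q4}.
Read 'b': q1→{q1, q2, q4}, q2→{q3}, q4→{q1}; now {q1, q2, q3, q4}.
Read 'b': q1→{q1, q2, q4}, q2→{q3}, q3→{q2, q3, q4}, q4→{q1}; now {q1, q2, q3, q4}.
Read 'a': q1→{q2}, q2→{q1, q2, q4}, q3→{q1, q3}, q4→{q1, q2, q3}; now {q1, q2, q3, q4}.
Read 'b': q1→{q1, q2, q4}, q2→{q3}, q3→{q2, q3, q4}, q4→{q1}; now {q1, q2, q3, q4}.
Read 'a': q1→{q2}, q2→{q1, q2, q4}, q3→{q1, q3}, q4→{q1, q2, q3}; now {q1, q2, q3, q4}.
That set has 4 states.

4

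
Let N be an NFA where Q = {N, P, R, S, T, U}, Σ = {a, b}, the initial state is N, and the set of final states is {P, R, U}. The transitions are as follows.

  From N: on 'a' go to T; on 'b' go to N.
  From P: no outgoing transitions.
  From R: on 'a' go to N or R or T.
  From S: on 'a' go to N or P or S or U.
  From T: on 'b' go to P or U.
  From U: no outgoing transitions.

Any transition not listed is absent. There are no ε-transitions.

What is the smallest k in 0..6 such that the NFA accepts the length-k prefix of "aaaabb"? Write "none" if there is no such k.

none

Start in {N}.
Read 'a': {N} → {T}.
Read 'a': {T} → ∅.
The set is empty and remains empty for the remaining 4 symbols.
No reachable set along the way intersects F.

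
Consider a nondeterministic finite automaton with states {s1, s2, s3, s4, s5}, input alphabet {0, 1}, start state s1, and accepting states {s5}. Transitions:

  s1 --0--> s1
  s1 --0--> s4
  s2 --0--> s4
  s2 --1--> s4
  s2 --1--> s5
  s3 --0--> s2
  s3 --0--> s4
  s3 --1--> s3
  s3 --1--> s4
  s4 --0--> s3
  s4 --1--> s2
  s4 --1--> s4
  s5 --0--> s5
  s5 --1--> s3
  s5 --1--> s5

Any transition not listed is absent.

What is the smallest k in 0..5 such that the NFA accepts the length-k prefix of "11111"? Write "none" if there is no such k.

none

Start in {s1}.
Read '1': s1→∅; now ∅.
The set is empty and remains empty for the remaining 4 symbols.
No reachable set along the way intersects F.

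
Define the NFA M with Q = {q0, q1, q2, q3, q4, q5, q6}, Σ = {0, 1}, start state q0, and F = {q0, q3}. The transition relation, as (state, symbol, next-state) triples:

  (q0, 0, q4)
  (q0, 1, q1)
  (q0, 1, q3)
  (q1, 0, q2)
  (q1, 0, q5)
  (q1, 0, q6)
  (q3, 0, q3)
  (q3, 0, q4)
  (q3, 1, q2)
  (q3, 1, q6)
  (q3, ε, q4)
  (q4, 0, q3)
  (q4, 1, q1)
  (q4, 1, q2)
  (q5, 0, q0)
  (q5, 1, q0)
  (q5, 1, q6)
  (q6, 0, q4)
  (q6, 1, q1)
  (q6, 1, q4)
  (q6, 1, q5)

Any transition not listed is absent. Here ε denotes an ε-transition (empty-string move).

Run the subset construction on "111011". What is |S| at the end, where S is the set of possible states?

Start in {q0}.
Read '1': q0→{q1, q3}; union {q1, q3}; ε-closure = {q1, q3, q4}.
Read '1': q1→∅, q3→{q2, q6}, q4→{q1, q2}; now {q1, q2, q6}.
Read '1': q1→∅, q2→∅, q6→{q1, q4, q5}; now {q1, q4, q5}.
Read '0': q1→{q2, q5, q6}, q4→{q3}, q5→{q0}; union {q0, q2, q3, q5, q6}; ε-closure = {q0, q2, q3, q4, q5, q6}.
Read '1': q0→{q1, q3}, q2→∅, q3→{q2, q6}, q4→{q1, q2}, q5→{q0, q6}, q6→{q1, q4, q5}; now {q0, q1, q2, q3, q4, q5, q6}.
Read '1': q0→{q1, q3}, q1→∅, q2→∅, q3→{q2, q6}, q4→{q1, q2}, q5→{q0, q6}, q6→{q1, q4, q5}; now {q0, q1, q2, q3, q4, q5, q6}.
That set has 7 states.

7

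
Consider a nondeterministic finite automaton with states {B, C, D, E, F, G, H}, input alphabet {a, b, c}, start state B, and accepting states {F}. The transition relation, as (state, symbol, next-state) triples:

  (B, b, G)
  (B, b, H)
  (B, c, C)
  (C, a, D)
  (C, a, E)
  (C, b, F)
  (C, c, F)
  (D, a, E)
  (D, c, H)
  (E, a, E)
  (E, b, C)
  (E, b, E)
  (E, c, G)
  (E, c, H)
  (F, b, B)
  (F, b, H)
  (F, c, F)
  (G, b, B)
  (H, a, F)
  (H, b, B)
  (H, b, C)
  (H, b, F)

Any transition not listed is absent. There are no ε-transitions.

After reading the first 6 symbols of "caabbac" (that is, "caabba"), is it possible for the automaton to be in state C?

No

Start in {B}.
Read 'c': {B} → {C}.
Read 'a': {C} → {D, E}.
Read 'a': {D, E} → {E}.
Read 'b': {E} → {C, E}.
Read 'b': {C, E} → {C, E, F}.
Read 'a': {C, E, F} → {D, E}.
State C is not in {D, E}.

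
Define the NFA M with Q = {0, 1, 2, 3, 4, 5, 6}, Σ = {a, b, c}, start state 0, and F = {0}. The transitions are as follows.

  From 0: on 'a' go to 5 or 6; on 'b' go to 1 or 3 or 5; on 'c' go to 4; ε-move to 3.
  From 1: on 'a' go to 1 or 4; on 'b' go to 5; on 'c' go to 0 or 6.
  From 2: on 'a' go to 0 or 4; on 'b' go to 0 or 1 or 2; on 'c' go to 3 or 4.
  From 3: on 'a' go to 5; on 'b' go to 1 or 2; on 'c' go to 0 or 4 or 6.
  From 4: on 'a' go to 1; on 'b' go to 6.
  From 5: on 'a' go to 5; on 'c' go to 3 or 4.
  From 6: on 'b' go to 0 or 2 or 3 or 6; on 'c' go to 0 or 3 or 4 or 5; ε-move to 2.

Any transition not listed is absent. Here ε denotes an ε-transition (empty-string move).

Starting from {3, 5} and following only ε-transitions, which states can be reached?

{3, 5}

Begin with {3, 5}.
No ε-moves leave this set, so the closure equals the set itself.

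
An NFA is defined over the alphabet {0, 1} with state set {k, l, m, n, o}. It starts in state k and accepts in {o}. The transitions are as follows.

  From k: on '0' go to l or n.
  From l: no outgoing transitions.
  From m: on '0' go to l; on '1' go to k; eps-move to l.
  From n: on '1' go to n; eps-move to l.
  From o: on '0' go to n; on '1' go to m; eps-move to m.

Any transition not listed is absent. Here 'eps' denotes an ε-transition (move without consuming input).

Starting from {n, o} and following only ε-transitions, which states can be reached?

{l, m, n, o}

Begin with {n, o}.
ε-move o → m; add m.
ε-move m → l; add l.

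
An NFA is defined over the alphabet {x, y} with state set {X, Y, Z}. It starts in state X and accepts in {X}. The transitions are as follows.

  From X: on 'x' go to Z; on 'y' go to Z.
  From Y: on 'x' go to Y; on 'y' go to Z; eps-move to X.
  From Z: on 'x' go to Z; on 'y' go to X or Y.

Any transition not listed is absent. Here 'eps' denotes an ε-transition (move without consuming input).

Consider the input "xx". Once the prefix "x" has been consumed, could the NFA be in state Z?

Start in {X}.
Read 'x': X→{Z}; now {Z}.
State Z is in {Z}.

Yes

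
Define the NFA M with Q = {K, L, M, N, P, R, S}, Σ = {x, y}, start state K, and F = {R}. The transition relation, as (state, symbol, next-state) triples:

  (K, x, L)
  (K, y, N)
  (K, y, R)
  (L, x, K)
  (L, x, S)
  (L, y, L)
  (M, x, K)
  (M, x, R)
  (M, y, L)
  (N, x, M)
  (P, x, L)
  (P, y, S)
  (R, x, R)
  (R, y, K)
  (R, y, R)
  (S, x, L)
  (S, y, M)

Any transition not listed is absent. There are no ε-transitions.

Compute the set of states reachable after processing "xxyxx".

Start in {K}.
Read 'x': K→{L}; now {L}.
Read 'x': L→{K, S}; now {K, S}.
Read 'y': K→{N, R}, S→{M}; now {M, N, R}.
Read 'x': M→{K, R}, N→{M}, R→{R}; now {K, M, R}.
Read 'x': K→{L}, M→{K, R}, R→{R}; now {K, L, R}.

{K, L, R}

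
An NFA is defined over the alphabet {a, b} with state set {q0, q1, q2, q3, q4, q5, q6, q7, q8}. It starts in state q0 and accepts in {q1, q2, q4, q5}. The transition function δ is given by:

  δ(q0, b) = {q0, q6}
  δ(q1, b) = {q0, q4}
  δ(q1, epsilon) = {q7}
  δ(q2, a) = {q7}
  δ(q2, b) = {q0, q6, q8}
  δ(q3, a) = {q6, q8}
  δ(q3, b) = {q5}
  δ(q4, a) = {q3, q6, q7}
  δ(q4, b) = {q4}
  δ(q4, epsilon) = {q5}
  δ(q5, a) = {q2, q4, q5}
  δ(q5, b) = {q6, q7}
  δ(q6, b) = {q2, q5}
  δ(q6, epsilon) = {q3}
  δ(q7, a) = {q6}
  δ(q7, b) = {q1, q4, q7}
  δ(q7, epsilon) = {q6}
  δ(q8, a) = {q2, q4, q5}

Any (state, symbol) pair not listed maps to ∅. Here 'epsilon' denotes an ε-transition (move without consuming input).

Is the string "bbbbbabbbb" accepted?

Start in {q0}.
Read 'b': {q0} → {q0, q3, q6}.
Read 'b': {q0, q3, q6} → {q0, q2, q3, q5, q6}.
Read 'b': {q0, q2, q3, q5, q6} → {q0, q2, q3, q5, q6, q7, q8}.
Read 'b': {q0, q2, q3, q5, q6, q7, q8} → {q0, q1, q2, q3, q4, q5, q6, q7, q8}.
Read 'b': {q0, q1, q2, q3, q4, q5, q6, q7, q8} → {q0, q1, q2, q3, q4, q5, q6, q7, q8}.
Read 'a': {q0, q1, q2, q3, q4, q5, q6, q7, q8} → {q2, q3, q4, q5, q6, q7, q8}.
Read 'b': {q2, q3, q4, q5, q6, q7, q8} → {q0, q1, q2, q3, q4, q5, q6, q7, q8}.
Read 'b': {q0, q1, q2, q3, q4, q5, q6, q7, q8} → {q0, q1, q2, q3, q4, q5, q6, q7, q8}.
Read 'b': {q0, q1, q2, q3, q4, q5, q6, q7, q8} → {q0, q1, q2, q3, q4, q5, q6, q7, q8}.
Read 'b': {q0, q1, q2, q3, q4, q5, q6, q7, q8} → {q0, q1, q2, q3, q4, q5, q6, q7, q8}.
The final set {q0, q1, q2, q3, q4, q5, q6, q7, q8} contains the accepting states q1, q2, q4, q5.

Yes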